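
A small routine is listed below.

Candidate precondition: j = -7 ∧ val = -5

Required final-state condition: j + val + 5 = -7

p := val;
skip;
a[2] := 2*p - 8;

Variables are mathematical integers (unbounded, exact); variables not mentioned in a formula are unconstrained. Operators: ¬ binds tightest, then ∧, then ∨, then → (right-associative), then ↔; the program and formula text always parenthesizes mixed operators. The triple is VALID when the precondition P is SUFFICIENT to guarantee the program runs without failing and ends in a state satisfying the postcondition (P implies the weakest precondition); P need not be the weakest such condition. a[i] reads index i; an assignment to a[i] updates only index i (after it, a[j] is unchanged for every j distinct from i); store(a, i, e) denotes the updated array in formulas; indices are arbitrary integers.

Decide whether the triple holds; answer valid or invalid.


Working backward. After the program, the postcondition j + val + 5 = -7 must hold; in canonical form it is j + val = -12.
Before a[2] := 2*p - 8: j + val = -12
Before skip: j + val = -12
Before p := val: j + val = -12
The weakest precondition is j + val = -12.
Check whether j = -7 ∧ val = -5 implies it.
Every state satisfying the precondition satisfies the weakest precondition: the implication holds.
Answer: valid


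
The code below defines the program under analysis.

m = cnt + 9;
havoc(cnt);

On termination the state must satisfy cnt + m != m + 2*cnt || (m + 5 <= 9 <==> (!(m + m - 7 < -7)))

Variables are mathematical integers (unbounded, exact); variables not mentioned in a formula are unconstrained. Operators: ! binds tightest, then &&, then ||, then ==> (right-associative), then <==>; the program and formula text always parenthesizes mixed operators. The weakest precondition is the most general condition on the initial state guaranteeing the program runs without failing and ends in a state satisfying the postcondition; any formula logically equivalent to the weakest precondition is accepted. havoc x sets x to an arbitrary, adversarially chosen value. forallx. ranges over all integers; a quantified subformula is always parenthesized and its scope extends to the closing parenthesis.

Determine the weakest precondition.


Working backward. After the program, the postcondition cnt + m != m + 2*cnt || (m + 5 <= 9 <==> (!(m + m - 7 < -7))) must hold; in canonical form it is cnt != 0 || (m <= 4 <==> (!(2*m < 0))).
Before havoc cnt: forall cnt_1. (cnt_1 != 0 || (m <= 4 <==> (!(2*m < 0))))
Before m := cnt + 9: forall cnt_1. (cnt_1 != 0 || (cnt <= -5 <==> (!(2*cnt < -18))))
Answer: WP = forall cnt_1. (cnt_1 != 0 || (cnt <= -5 <==> (!(2*cnt < -18))))


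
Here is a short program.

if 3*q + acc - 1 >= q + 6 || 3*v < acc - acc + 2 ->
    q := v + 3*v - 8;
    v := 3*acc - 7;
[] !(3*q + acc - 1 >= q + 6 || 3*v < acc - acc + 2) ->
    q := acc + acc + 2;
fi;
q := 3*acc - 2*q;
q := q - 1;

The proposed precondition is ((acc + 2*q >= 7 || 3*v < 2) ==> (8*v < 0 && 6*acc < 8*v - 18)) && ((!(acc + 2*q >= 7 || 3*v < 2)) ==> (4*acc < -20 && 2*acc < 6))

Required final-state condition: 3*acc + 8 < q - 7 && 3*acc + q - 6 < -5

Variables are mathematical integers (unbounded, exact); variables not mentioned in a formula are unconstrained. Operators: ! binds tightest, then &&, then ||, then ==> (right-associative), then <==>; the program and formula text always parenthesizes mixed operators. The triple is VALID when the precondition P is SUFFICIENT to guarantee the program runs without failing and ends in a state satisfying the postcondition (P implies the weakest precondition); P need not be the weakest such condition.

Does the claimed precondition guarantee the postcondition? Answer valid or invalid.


Working backward. After the program, the postcondition 3*acc + 8 < q - 7 && 3*acc + q - 6 < -5 must hold; in canonical form it is 3*acc < q - 15 && 3*acc + q < 1.
Before q := q - 1: 3*acc < q - 16 && 3*acc + q < 2
Before q := 3*acc - 2*q: 2*q < -16 && 6*acc < 2*q + 2
Then branch requires 8*v < 0 && 6*acc < 8*v - 14; else branch requires 4*acc < -20 && 2*acc < 6.
Before the if: ((acc + 2*q >= 7 || 3*v < 2) ==> (8*v < 0 && 6*acc < 8*v - 14)) && ((!(acc + 2*q >= 7 || 3*v < 2)) ==> (4*acc < -20 && 2*acc < 6))
The weakest precondition is ((acc + 2*q >= 7 || 3*v < 2) ==> (8*v < 0 && 6*acc < 8*v - 14)) && ((!(acc + 2*q >= 7 || 3*v < 2)) ==> (4*acc < -20 && 2*acc < 6)).
Check whether ((acc + 2*q >= 7 || 3*v < 2) ==> (8*v < 0 && 6*acc < 8*v - 18)) && ((!(acc + 2*q >= 7 || 3*v < 2)) ==> (4*acc < -20 && 2*acc < 6)) implies it.
Every state satisfying the precondition satisfies the weakest precondition: the implication holds.
Answer: valid


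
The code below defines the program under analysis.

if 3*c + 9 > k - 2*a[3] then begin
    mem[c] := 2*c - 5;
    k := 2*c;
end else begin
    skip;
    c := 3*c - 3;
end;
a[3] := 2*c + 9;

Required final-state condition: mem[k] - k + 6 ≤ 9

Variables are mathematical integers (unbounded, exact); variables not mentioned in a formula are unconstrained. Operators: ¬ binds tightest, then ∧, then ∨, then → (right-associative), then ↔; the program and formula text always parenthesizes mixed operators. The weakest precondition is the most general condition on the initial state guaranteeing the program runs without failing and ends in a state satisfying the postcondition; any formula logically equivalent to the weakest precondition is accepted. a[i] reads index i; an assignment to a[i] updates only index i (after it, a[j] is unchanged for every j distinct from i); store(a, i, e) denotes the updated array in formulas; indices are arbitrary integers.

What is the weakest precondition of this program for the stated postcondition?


Working backward. After the program, the postcondition mem[k] - k + 6 ≤ 9 must hold; in canonical form it is mem[k] ≤ k + 3.
Before a[3] := 2*c + 9: mem[k] ≤ k + 3
Then branch requires store(mem, c, 2*c - 5)[2*c] ≤ 2*c + 3; else branch requires mem[k] ≤ k + 3.
Before the if: (2*a[3] + 3*c > k - 9 → store(mem, c, 2*c - 5)[2*c] ≤ 2*c + 3) ∧ ((¬(2*a[3] + 3*c > k - 9)) → mem[k] ≤ k + 3)
Answer: WP = (2*a[3] + 3*c > k - 9 → store(mem, c, 2*c - 5)[2*c] ≤ 2*c + 3) ∧ ((¬(2*a[3] + 3*c > k - 9)) → mem[k] ≤ k + 3)


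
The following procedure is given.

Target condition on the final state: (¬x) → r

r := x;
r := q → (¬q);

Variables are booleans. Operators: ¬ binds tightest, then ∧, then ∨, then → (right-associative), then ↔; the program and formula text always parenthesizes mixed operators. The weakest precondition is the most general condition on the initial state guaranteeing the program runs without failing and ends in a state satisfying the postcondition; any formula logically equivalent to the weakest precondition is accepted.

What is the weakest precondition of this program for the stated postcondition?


Working backward. After the program, (¬x) → r must hold.
Before r := q → (¬q): (¬x) → (q → (¬q))
Before r := x: (¬x) → (q → (¬q))
Answer: WP = (¬x) → (q → (¬q))


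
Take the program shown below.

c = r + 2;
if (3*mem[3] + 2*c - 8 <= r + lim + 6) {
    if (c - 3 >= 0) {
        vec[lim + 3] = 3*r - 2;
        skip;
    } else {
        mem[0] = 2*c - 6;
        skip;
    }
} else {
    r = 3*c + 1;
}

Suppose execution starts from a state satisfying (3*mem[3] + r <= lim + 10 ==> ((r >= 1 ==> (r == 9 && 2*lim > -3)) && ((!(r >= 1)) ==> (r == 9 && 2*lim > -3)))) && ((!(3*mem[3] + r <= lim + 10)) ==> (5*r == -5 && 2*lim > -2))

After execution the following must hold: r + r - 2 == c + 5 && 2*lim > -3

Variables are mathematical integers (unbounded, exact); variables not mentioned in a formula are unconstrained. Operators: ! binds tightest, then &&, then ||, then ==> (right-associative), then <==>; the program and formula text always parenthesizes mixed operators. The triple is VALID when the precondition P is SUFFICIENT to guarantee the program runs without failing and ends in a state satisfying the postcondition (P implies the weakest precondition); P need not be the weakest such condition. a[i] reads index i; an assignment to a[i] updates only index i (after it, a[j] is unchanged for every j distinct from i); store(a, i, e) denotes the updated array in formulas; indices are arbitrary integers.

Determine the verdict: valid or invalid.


Working backward. After the program, the postcondition r + r - 2 == c + 5 && 2*lim > -3 must hold; in canonical form it is 2*r == c + 7 && 2*lim > -3.
Then branch requires (c >= 3 ==> (2*r == c + 7 && 2*lim > -3)) && ((!(c >= 3)) ==> (2*r == c + 7 && 2*lim > -3)); else branch requires 5*c == 5 && 2*lim > -3.
Before the if: (3*mem[3] + 2*c <= lim + r + 14 ==> ((c >= 3 ==> (2*r == c + 7 && 2*lim > -3)) && ((!(c >= 3)) ==> (2*r == c + 7 && 2*lim > -3)))) && ((!(3*mem[3] + 2*c <= lim + r + 14)) ==> (5*c == 5 && 2*lim > -3))
Before c := r + 2: (3*mem[3] + r <= lim + 10 ==> ((r >= 1 ==> (r == 9 && 2*lim > -3)) && ((!(r >= 1)) ==> (r == 9 && 2*lim > -3)))) && ((!(3*mem[3] + r <= lim + 10)) ==> (5*r == -5 && 2*lim > -3))
The weakest precondition is (3*mem[3] + r <= lim + 10 ==> ((r >= 1 ==> (r == 9 && 2*lim > -3)) && ((!(r >= 1)) ==> (r == 9 && 2*lim > -3)))) && ((!(3*mem[3] + r <= lim + 10)) ==> (5*r == -5 && 2*lim > -3)).
Check whether (3*mem[3] + r <= lim + 10 ==> ((r >= 1 ==> (r == 9 && 2*lim > -3)) && ((!(r >= 1)) ==> (r == 9 && 2*lim > -3)))) && ((!(3*mem[3] + r <= lim + 10)) ==> (5*r == -5 && 2*lim > -2)) implies it.
Every state satisfying the precondition satisfies the weakest precondition: the implication holds.
Answer: valid


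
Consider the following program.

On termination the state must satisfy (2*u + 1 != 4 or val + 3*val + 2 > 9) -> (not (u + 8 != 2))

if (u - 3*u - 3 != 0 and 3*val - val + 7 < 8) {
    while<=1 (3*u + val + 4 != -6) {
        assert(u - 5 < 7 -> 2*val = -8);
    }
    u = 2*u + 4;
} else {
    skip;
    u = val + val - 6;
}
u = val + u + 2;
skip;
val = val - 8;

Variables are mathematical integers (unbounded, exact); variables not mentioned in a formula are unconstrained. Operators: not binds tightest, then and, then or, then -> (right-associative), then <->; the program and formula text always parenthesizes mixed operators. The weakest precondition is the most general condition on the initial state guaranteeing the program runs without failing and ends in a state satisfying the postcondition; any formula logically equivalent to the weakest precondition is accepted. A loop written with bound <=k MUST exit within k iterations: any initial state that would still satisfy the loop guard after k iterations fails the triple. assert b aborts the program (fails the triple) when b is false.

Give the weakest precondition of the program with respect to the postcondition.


Working backward. After the program, the postcondition (2*u + 1 != 4 or val + 3*val + 2 > 9) -> (not (u + 8 != 2)) must hold; in canonical form it is (2*u != 3 or 4*val > 7) -> (not (u != -6)).
Before val := val - 8: (2*u != 3 or 4*val > 39) -> (not (u != -6))
Before skip: (2*u != 3 or 4*val > 39) -> (not (u != -6))
Before u := val + u + 2: (2*u + 2*val != -1 or 4*val > 39) -> (not (u + val != -8))
Then branch requires (3*u + val != -10 -> ((u < 12 -> 2*val = -8) and (not (3*u + val != -10)) and ((4*u + 2*val != -9 or 4*val > 39) -> (not (2*u + val != -12))))) and ((not (3*u + val != -10)) -> ((4*u + 2*val != -9 or 4*val > 39) -> (not (2*u + val != -12)))); else branch requires (6*val != 11 or 4*val > 39) -> (not (3*val != -2)).
Before the if: ((2*u != -3 and 2*val < 1) -> ((3*u + val != -10 -> ((u < 12 -> 2*val = -8) and (not (3*u + val != -10)) and ((4*u + 2*val != -9 or 4*val > 39) -> (not (2*u + val != -12))))) and ((not (3*u + val != -10)) -> ((4*u + 2*val != -9 or 4*val > 39) -> (not (2*u + val != -12)))))) and ((not (2*u != -3 and 2*val < 1)) -> ((6*val != 11 or 4*val > 39) -> (not (3*val != -2))))
Answer: WP = ((2*u != -3 and 2*val < 1) -> ((3*u + val != -10 -> ((u < 12 -> 2*val = -8) and (not (3*u + val != -10)) and ((4*u + 2*val != -9 or 4*val > 39) -> (not (2*u + val != -12))))) and ((not (3*u + val != -10)) -> ((4*u + 2*val != -9 or 4*val > 39) -> (not (2*u + val != -12)))))) and ((not (2*u != -3 and 2*val < 1)) -> ((6*val != 11 or 4*val > 39) -> (not (3*val != -2))))


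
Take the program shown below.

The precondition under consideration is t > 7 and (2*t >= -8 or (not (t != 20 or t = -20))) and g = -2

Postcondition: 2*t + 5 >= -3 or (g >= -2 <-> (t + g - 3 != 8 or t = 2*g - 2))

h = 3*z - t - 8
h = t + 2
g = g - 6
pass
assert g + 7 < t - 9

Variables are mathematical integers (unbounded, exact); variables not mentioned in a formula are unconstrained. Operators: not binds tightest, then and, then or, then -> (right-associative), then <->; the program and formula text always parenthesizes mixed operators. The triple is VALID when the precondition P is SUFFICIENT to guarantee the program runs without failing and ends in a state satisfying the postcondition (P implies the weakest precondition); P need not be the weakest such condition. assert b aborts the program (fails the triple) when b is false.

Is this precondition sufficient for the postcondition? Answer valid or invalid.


Working backward. After the program, the postcondition 2*t + 5 >= -3 or (g >= -2 <-> (t + g - 3 != 8 or t = 2*g - 2)) must hold; in canonical form it is 2*t >= -8 or (g >= -2 <-> (g + t != 11 or t = 2*g - 2)).
Before assert g + 7 < t - 9: g < t - 16 and (2*t >= -8 or (g >= -2 <-> (g + t != 11 or t = 2*g - 2)))
Before skip: g < t - 16 and (2*t >= -8 or (g >= -2 <-> (g + t != 11 or t = 2*g - 2)))
Before g := g - 6: g < t - 10 and (2*t >= -8 or (g >= 4 <-> (g + t != 17 or t = 2*g - 14)))
Before h := t + 2: g < t - 10 and (2*t >= -8 or (g >= 4 <-> (g + t != 17 or t = 2*g - 14)))
Before h := 3*z - t - 8: g < t - 10 and (2*t >= -8 or (g >= 4 <-> (g + t != 17 or t = 2*g - 14)))
The weakest precondition is g < t - 10 and (2*t >= -8 or (g >= 4 <-> (g + t != 17 or t = 2*g - 14))).
Check whether t > 7 and (2*t >= -8 or (not (t != 20 or t = -20))) and g = -2 implies it.
Countermodel: at the initial state g = -2, t = 8, the precondition holds but the weakest precondition fails.
Answer: invalid


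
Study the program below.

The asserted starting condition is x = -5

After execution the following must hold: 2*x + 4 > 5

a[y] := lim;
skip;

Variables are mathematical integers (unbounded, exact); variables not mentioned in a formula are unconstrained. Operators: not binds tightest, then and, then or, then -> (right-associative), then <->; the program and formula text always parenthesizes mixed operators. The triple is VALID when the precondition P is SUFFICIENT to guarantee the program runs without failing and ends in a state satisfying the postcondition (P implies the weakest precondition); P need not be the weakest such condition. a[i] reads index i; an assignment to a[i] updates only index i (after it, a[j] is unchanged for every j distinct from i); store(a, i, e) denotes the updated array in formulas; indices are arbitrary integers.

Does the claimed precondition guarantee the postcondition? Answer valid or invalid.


Working backward. After the program, the postcondition 2*x + 4 > 5 must hold; in canonical form it is 2*x > 1.
Before skip: 2*x > 1
Before a[y] := lim: 2*x > 1
The weakest precondition is 2*x > 1.
Check whether x = -5 implies it.
Countermodel: at the initial state x = -5, the precondition holds but the weakest precondition fails.
Answer: invalid


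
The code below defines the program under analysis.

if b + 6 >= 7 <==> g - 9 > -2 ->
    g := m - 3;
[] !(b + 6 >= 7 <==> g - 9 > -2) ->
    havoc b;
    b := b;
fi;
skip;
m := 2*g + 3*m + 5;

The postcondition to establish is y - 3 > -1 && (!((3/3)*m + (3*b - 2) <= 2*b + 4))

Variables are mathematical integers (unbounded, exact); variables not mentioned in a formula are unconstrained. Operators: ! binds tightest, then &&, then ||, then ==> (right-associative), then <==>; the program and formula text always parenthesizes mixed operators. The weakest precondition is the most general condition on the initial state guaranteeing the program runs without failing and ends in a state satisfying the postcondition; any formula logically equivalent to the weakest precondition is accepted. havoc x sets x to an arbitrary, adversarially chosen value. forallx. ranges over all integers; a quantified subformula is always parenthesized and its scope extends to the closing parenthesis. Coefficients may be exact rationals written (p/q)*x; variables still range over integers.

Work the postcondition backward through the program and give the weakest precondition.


Working backward. After the program, the postcondition y - 3 > -1 && (!((3/3)*m + (3*b - 2) <= 2*b + 4)) must hold; in canonical form it is y > 2 && (!(b + m <= 6)).
Before m := 2*g + 3*m + 5: y > 2 && (!(b + 2*g + 3*m <= 1))
Before skip: y > 2 && (!(b + 2*g + 3*m <= 1))
Then branch requires y > 2 && (!(b + 5*m <= 7)); else branch requires forall b_1. (y > 2 && (!(b_1 + 2*g + 3*m <= 1))).
Before the if: ((b >= 1 <==> g > 7) ==> (y > 2 && (!(b + 5*m <= 7)))) && ((!(b >= 1 <==> g > 7)) ==> (forall b_1. (y > 2 && (!(b_1 + 2*g + 3*m <= 1)))))
Answer: WP = ((b >= 1 <==> g > 7) ==> (y > 2 && (!(b + 5*m <= 7)))) && ((!(b >= 1 <==> g > 7)) ==> (forall b_1. (y > 2 && (!(b_1 + 2*g + 3*m <= 1)))))


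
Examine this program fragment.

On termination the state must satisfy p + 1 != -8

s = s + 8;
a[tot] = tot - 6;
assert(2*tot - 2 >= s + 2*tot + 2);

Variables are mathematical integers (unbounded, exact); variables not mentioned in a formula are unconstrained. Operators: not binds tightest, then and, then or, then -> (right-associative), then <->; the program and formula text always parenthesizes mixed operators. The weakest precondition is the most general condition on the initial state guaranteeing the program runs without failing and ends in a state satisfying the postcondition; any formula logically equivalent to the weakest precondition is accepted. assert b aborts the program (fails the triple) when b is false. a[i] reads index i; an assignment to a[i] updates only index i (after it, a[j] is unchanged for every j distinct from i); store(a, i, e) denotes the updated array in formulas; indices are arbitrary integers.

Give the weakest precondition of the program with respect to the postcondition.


Working backward. After the program, the postcondition p + 1 != -8 must hold; in canonical form it is p != -9.
Before assert 2*tot - 2 >= s + 2*tot + 2: s <= -4 and p != -9
Before a[tot] := tot - 6: s <= -4 and p != -9
Before s := s + 8: s <= -12 and p != -9
Answer: WP = s <= -12 and p != -9


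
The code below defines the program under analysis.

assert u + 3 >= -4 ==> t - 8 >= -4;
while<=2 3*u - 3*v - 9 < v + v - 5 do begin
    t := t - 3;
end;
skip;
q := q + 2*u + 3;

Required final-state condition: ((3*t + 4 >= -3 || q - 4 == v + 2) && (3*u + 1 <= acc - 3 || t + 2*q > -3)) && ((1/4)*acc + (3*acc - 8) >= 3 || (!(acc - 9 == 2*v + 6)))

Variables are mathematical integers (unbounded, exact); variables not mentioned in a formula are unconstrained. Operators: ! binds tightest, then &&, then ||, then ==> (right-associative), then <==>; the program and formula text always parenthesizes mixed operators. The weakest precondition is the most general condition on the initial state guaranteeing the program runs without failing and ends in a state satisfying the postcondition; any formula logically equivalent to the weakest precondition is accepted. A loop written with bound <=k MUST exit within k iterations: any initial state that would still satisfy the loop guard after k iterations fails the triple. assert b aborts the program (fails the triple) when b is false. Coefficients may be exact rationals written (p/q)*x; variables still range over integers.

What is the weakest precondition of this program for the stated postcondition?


Working backward. After the program, the postcondition ((3*t + 4 >= -3 || q - 4 == v + 2) && (3*u + 1 <= acc - 3 || t + 2*q > -3)) && ((1/4)*acc + (3*acc - 8) >= 3 || (!(acc - 9 == 2*v + 6))) must hold; in canonical form it is (3*t >= -7 || q == v + 6) && (3*u <= acc - 4 || 2*q + t > -3) && ((13/4)*acc >= 11 || (!(acc == 2*v + 15))).
Before q := q + 2*u + 3: (3*t >= -7 || q + 2*u == v + 3) && (3*u <= acc - 4 || 2*q + t + 4*u > -9) && ((13/4)*acc >= 11 || (!(acc == 2*v + 15)))
Before skip: (3*t >= -7 || q + 2*u == v + 3) && (3*u <= acc - 4 || 2*q + t + 4*u > -9) && ((13/4)*acc >= 11 || (!(acc == 2*v + 15)))
Before the loop (bound <=2), unroll the exhaustion recursion (WP_0 = exit-now case; WP_j = one more guarded iteration, up to j = 2):
  WP_0: (!(3*u < 5*v + 4)) && (3*t >= -7 || q + 2*u == v + 3) && (3*u <= acc - 4 || 2*q + t + 4*u > -9) && ((13/4)*acc >= 11 || (!(acc == 2*v + 15)))
  WP_1: (3*u < 5*v + 4 ==> ((!(3*u < 5*v + 4)) && (3*t >= 2 || q + 2*u == v + 3) && (3*u <= acc - 4 || 2*q + t + 4*u > -6) && ((13/4)*acc >= 11 || (!(acc == 2*v + 15))))) && ((!(3*u < 5*v + 4)) ==> ((3*t >= -7 || q + 2*u == v + 3) && (3*u <= acc - 4 || 2*q + t + 4*u > -9) && ((13/4)*acc >= 11 || (!(acc == 2*v + 15)))))
  WP_2: (3*u < 5*v + 4 ==> ((3*u < 5*v + 4 ==> ((!(3*u < 5*v + 4)) && (3*t >= 11 || q + 2*u == v + 3) && (3*u <= acc - 4 || 2*q + t + 4*u > -3) && ((13/4)*acc >= 11 || (!(acc == 2*v + 15))))) && ((!(3*u < 5*v + 4)) ==> ((3*t >= 2 || q + 2*u == v + 3) && (3*u <= acc - 4 || 2*q + t + 4*u > -6) && ((13/4)*acc >= 11 || (!(acc == 2*v + 15))))))) && ((!(3*u < 5*v + 4)) ==> ((3*t >= -7 || q + 2*u == v + 3) && (3*u <= acc - 4 || 2*q + t + 4*u > -9) && ((13/4)*acc >= 11 || (!(acc == 2*v + 15)))))
So before the loop: (3*u < 5*v + 4 ==> ((3*u < 5*v + 4 ==> ((!(3*u < 5*v + 4)) && (3*t >= 11 || q + 2*u == v + 3) && (3*u <= acc - 4 || 2*q + t + 4*u > -3) && ((13/4)*acc >= 11 || (!(acc == 2*v + 15))))) && ((!(3*u < 5*v + 4)) ==> ((3*t >= 2 || q + 2*u == v + 3) && (3*u <= acc - 4 || 2*q + t + 4*u > -6) && ((13/4)*acc >= 11 || (!(acc == 2*v + 15))))))) && ((!(3*u < 5*v + 4)) ==> ((3*t >= -7 || q + 2*u == v + 3) && (3*u <= acc - 4 || 2*q + t + 4*u > -9) && ((13/4)*acc >= 11 || (!(acc == 2*v + 15)))))
Before assert u + 3 >= -4 ==> t - 8 >= -4: (u >= -7 ==> t >= 4) && (3*u < 5*v + 4 ==> ((3*u < 5*v + 4 ==> ((!(3*u < 5*v + 4)) && (3*t >= 11 || q + 2*u == v + 3) && (3*u <= acc - 4 || 2*q + t + 4*u > -3) && ((13/4)*acc >= 11 || (!(acc == 2*v + 15))))) && ((!(3*u < 5*v + 4)) ==> ((3*t >= 2 || q + 2*u == v + 3) && (3*u <= acc - 4 || 2*q + t + 4*u > -6) && ((13/4)*acc >= 11 || (!(acc == 2*v + 15))))))) && ((!(3*u < 5*v + 4)) ==> ((3*t >= -7 || q + 2*u == v + 3) && (3*u <= acc - 4 || 2*q + t + 4*u > -9) && ((13/4)*acc >= 11 || (!(acc == 2*v + 15)))))
Answer: WP = (u >= -7 ==> t >= 4) && (3*u < 5*v + 4 ==> ((3*u < 5*v + 4 ==> ((!(3*u < 5*v + 4)) && (3*t >= 11 || q + 2*u == v + 3) && (3*u <= acc - 4 || 2*q + t + 4*u > -3) && ((13/4)*acc >= 11 || (!(acc == 2*v + 15))))) && ((!(3*u < 5*v + 4)) ==> ((3*t >= 2 || q + 2*u == v + 3) && (3*u <= acc - 4 || 2*q + t + 4*u > -6) && ((13/4)*acc >= 11 || (!(acc == 2*v + 15))))))) && ((!(3*u < 5*v + 4)) ==> ((3*t >= -7 || q + 2*u == v + 3) && (3*u <= acc - 4 || 2*q + t + 4*u > -9) && ((13/4)*acc >= 11 || (!(acc == 2*v + 15)))))


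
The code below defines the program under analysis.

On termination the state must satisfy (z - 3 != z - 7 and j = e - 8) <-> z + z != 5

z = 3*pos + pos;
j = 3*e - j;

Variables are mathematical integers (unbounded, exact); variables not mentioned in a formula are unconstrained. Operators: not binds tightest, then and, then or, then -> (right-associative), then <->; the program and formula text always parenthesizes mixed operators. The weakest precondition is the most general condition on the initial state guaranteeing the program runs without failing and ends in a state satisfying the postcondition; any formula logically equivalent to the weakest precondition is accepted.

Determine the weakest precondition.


Working backward. After the program, the postcondition (z - 3 != z - 7 and j = e - 8) <-> z + z != 5 must hold; in canonical form it is j = e - 8 <-> 2*z != 5.
Before j := 3*e - j: 2*e = j - 8 <-> 2*z != 5
Before z := 3*pos + pos: 2*e = j - 8 <-> 8*pos != 5
Answer: WP = 2*e = j - 8 <-> 8*pos != 5


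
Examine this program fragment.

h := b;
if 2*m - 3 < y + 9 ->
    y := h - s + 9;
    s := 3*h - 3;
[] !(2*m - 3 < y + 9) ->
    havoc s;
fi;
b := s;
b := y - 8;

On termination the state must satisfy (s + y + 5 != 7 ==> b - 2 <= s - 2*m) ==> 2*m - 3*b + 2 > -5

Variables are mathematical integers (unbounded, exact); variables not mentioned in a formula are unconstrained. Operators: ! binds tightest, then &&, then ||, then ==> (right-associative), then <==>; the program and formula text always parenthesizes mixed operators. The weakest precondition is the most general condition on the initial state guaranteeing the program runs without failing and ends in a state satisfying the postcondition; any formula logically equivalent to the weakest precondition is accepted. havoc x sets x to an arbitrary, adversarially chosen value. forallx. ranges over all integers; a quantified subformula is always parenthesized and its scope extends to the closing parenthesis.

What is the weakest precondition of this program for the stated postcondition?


Working backward. After the program, the postcondition (s + y + 5 != 7 ==> b - 2 <= s - 2*m) ==> 2*m - 3*b + 2 > -5 must hold; in canonical form it is (s + y != 2 ==> b + 2*m <= s + 2) ==> 2*m > 3*b - 7.
Before b := y - 8: (s + y != 2 ==> 2*m + y <= s + 10) ==> 2*m > 3*y - 31
Before b := s: (s + y != 2 ==> 2*m + y <= s + 10) ==> 2*m > 3*y - 31
Then branch requires (4*h != s - 4 ==> 2*m <= 2*h + s - 2) ==> 2*m + 3*s > 3*h - 4; else branch requires forall s_1. ((s_1 + y != 2 ==> 2*m + y <= s_1 + 10) ==> 2*m > 3*y - 31).
Before the if: (2*m < y + 12 ==> ((4*h != s - 4 ==> 2*m <= 2*h + s - 2) ==> 2*m + 3*s > 3*h - 4)) && ((!(2*m < y + 12)) ==> (forall s_1. ((s_1 + y != 2 ==> 2*m + y <= s_1 + 10) ==> 2*m > 3*y - 31)))
Before h := b: (2*m < y + 12 ==> ((4*b != s - 4 ==> 2*m <= 2*b + s - 2) ==> 2*m + 3*s > 3*b - 4)) && ((!(2*m < y + 12)) ==> (forall s_1. ((s_1 + y != 2 ==> 2*m + y <= s_1 + 10) ==> 2*m > 3*y - 31)))
Answer: WP = (2*m < y + 12 ==> ((4*b != s - 4 ==> 2*m <= 2*b + s - 2) ==> 2*m + 3*s > 3*b - 4)) && ((!(2*m < y + 12)) ==> (forall s_1. ((s_1 + y != 2 ==> 2*m + y <= s_1 + 10) ==> 2*m > 3*y - 31)))


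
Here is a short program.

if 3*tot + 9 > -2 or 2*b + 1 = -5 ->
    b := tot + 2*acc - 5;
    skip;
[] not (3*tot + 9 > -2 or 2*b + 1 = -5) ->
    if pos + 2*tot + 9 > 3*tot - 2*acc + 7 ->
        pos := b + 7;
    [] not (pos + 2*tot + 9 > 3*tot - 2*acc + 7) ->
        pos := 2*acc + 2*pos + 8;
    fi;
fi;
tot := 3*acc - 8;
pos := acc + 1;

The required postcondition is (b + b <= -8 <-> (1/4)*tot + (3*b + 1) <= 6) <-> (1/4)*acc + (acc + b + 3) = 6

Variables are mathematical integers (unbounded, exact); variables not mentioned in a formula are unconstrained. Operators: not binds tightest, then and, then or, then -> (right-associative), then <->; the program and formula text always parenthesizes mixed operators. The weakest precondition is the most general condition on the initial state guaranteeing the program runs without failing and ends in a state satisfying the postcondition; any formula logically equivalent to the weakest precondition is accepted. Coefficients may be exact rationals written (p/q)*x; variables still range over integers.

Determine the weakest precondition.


Working backward. After the program, the postcondition (b + b <= -8 <-> (1/4)*tot + (3*b + 1) <= 6) <-> (1/4)*acc + (acc + b + 3) = 6 must hold; in canonical form it is (2*b <= -8 <-> 3*b + (1/4)*tot <= 5) <-> (5/4)*acc + b = 3.
Before pos := acc + 1: (2*b <= -8 <-> 3*b + (1/4)*tot <= 5) <-> (5/4)*acc + b = 3
Before tot := 3*acc - 8: (2*b <= -8 <-> (3/4)*acc + 3*b <= 7) <-> (5/4)*acc + b = 3
Then branch requires (4*acc + 2*tot <= 2 <-> (27/4)*acc + 3*tot <= 22) <-> (13/4)*acc + tot = 8; else branch requires (2*acc + pos > tot - 2 -> ((2*b <= -8 <-> (3/4)*acc + 3*b <= 7) <-> (5/4)*acc + b = 3)) and ((not (2*acc + pos > tot - 2)) -> ((2*b <= -8 <-> (3/4)*acc + 3*b <= 7) <-> (5/4)*acc + b = 3)).
Before the if: ((3*tot > -11 or 2*b = -6) -> ((4*acc + 2*tot <= 2 <-> (27/4)*acc + 3*tot <= 22) <-> (13/4)*acc + tot = 8)) and ((not (3*tot > -11 or 2*b = -6)) -> ((2*acc + pos > tot - 2 -> ((2*b <= -8 <-> (3/4)*acc + 3*b <= 7) <-> (5/4)*acc + b = 3)) and ((not (2*acc + pos > tot - 2)) -> ((2*b <= -8 <-> (3/4)*acc + 3*b <= 7) <-> (5/4)*acc + b = 3))))
Answer: WP = ((3*tot > -11 or 2*b = -6) -> ((4*acc + 2*tot <= 2 <-> (27/4)*acc + 3*tot <= 22) <-> (13/4)*acc + tot = 8)) and ((not (3*tot > -11 or 2*b = -6)) -> ((2*acc + pos > tot - 2 -> ((2*b <= -8 <-> (3/4)*acc + 3*b <= 7) <-> (5/4)*acc + b = 3)) and ((not (2*acc + pos > tot - 2)) -> ((2*b <= -8 <-> (3/4)*acc + 3*b <= 7) <-> (5/4)*acc + b = 3))))


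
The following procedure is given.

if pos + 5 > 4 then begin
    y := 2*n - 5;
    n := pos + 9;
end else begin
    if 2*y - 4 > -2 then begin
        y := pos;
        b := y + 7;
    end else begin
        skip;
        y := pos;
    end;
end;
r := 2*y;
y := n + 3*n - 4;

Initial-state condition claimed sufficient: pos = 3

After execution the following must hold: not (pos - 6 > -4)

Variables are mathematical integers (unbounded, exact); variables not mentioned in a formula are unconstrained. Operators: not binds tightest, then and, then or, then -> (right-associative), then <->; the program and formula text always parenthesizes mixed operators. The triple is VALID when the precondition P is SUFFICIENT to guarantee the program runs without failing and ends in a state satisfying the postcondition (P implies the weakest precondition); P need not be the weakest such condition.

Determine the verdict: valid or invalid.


Working backward. After the program, the postcondition not (pos - 6 > -4) must hold; in canonical form it is not (pos > 2).
Before y := n + 3*n - 4: not (pos > 2)
Before r := 2*y: not (pos > 2)
Then branch requires not (pos > 2); else branch requires (2*y > 2 -> (not (pos > 2))) and ((not (2*y > 2)) -> (not (pos > 2))).
Before the if: (pos > -1 -> (not (pos > 2))) and ((not (pos > -1)) -> ((2*y > 2 -> (not (pos > 2))) and ((not (2*y > 2)) -> (not (pos > 2)))))
The weakest precondition is (pos > -1 -> (not (pos > 2))) and ((not (pos > -1)) -> ((2*y > 2 -> (not (pos > 2))) and ((not (2*y > 2)) -> (not (pos > 2))))).
Check whether pos = 3 implies it.
Countermodel: at the initial state pos = 3, y = 0, the precondition holds but the weakest precondition fails.
Answer: invalid


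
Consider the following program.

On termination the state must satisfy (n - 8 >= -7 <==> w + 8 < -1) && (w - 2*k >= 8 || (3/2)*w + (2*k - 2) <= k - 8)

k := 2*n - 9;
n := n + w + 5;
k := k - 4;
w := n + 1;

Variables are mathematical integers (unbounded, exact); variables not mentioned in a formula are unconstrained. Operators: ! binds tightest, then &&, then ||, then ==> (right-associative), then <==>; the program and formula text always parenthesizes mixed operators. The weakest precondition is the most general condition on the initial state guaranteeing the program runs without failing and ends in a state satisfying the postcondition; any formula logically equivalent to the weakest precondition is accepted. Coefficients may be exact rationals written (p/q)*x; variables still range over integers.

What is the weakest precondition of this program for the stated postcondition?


Working backward. After the program, the postcondition (n - 8 >= -7 <==> w + 8 < -1) && (w - 2*k >= 8 || (3/2)*w + (2*k - 2) <= k - 8) must hold; in canonical form it is (n >= 1 <==> w < -9) && (w >= 2*k + 8 || k + (3/2)*w <= -6).
Before w := n + 1: (n >= 1 <==> n < -10) && (n >= 2*k + 7 || k + (3/2)*n <= -15/2)
Before k := k - 4: (n >= 1 <==> n < -10) && (n >= 2*k - 1 || k + (3/2)*n <= -7/2)
Before n := n + w + 5: (n + w >= -4 <==> n + w < -15) && (n + w >= 2*k - 6 || k + (3/2)*n + (3/2)*w <= -11)
Before k := 2*n - 9: (n + w >= -4 <==> n + w < -15) && (w >= 3*n - 24 || (7/2)*n + (3/2)*w <= -2)
Answer: WP = (n + w >= -4 <==> n + w < -15) && (w >= 3*n - 24 || (7/2)*n + (3/2)*w <= -2)


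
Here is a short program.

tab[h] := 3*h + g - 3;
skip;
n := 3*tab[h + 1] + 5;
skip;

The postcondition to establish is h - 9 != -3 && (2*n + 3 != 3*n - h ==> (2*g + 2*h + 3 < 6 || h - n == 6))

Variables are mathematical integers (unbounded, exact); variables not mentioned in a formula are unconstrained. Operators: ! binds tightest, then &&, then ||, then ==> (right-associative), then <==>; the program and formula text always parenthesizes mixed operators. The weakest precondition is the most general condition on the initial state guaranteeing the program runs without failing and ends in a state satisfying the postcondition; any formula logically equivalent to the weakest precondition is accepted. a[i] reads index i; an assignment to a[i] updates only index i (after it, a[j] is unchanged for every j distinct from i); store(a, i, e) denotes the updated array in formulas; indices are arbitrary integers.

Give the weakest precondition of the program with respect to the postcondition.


Working backward. After the program, the postcondition h - 9 != -3 && (2*n + 3 != 3*n - h ==> (2*g + 2*h + 3 < 6 || h - n == 6)) must hold; in canonical form it is h != 6 && (h != n - 3 ==> (2*g + 2*h < 3 || h == n + 6)).
Before skip: h != 6 && (h != n - 3 ==> (2*g + 2*h < 3 || h == n + 6))
Before n := 3*tab[h + 1] + 5: h != 6 && (h != 3*tab[h + 1] + 2 ==> (2*g + 2*h < 3 || h == 3*tab[h + 1] + 11))
Before skip: h != 6 && (h != 3*tab[h + 1] + 2 ==> (2*g + 2*h < 3 || h == 3*tab[h + 1] + 11))
Before tab[h] := 3*h + g - 3: h != 6 && (h != 3*store(tab, h, g + 3*h - 3)[h + 1] + 2 ==> (2*g + 2*h < 3 || h == 3*store(tab, h, g + 3*h - 3)[h + 1] + 11))
Answer: WP = h != 6 && (h != 3*store(tab, h, g + 3*h - 3)[h + 1] + 2 ==> (2*g + 2*h < 3 || h == 3*store(tab, h, g + 3*h - 3)[h + 1] + 11))


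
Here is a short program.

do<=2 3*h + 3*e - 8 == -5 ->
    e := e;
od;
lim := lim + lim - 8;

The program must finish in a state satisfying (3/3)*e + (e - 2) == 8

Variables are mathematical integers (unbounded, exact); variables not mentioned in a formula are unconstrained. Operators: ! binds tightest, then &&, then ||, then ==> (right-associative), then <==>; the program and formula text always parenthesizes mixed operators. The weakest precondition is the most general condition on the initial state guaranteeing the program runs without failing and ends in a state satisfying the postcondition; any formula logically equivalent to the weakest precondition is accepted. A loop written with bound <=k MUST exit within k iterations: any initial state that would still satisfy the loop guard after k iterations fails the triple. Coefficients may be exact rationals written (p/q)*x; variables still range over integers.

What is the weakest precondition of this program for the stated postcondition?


Working backward. After the program, the postcondition (3/3)*e + (e - 2) == 8 must hold; in canonical form it is 2*e == 10.
Before lim := lim + lim - 8: 2*e == 10
Before the loop (bound <=2), unroll the exhaustion recursion (WP_0 = exit-now case; WP_j = one more guarded iteration, up to j = 2):
  WP_0: (!(3*e + 3*h == 3)) && 2*e == 10
  WP_1: (3*e + 3*h == 3 ==> ((!(3*e + 3*h == 3)) && 2*e == 10)) && ((!(3*e + 3*h == 3)) ==> 2*e == 10)
  WP_2: (3*e + 3*h == 3 ==> ((3*e + 3*h == 3 ==> ((!(3*e + 3*h == 3)) && 2*e == 10)) && ((!(3*e + 3*h == 3)) ==> 2*e == 10))) && ((!(3*e + 3*h == 3)) ==> 2*e == 10)
So before the loop: (3*e + 3*h == 3 ==> ((3*e + 3*h == 3 ==> ((!(3*e + 3*h == 3)) && 2*e == 10)) && ((!(3*e + 3*h == 3)) ==> 2*e == 10))) && ((!(3*e + 3*h == 3)) ==> 2*e == 10)
Answer: WP = (3*e + 3*h == 3 ==> ((3*e + 3*h == 3 ==> ((!(3*e + 3*h == 3)) && 2*e == 10)) && ((!(3*e + 3*h == 3)) ==> 2*e == 10))) && ((!(3*e + 3*h == 3)) ==> 2*e == 10)


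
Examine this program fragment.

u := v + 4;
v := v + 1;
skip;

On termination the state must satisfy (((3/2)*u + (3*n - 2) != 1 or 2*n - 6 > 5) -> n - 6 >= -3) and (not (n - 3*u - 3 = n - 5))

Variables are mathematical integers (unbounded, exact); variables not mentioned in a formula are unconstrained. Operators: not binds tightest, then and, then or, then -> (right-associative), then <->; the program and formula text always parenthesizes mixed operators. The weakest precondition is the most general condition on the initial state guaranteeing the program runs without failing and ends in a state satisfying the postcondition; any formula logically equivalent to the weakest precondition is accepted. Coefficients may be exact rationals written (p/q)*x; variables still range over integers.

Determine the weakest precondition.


Working backward. After the program, the postcondition (((3/2)*u + (3*n - 2) != 1 or 2*n - 6 > 5) -> n - 6 >= -3) and (not (n - 3*u - 3 = n - 5)) must hold; in canonical form it is ((3*n + (3/2)*u != 3 or 2*n > 11) -> n >= 3) and (not (3*u = 2)).
Before skip: ((3*n + (3/2)*u != 3 or 2*n > 11) -> n >= 3) and (not (3*u = 2))
Before v := v + 1: ((3*n + (3/2)*u != 3 or 2*n > 11) -> n >= 3) and (not (3*u = 2))
Before u := v + 4: ((3*n + (3/2)*v != -3 or 2*n > 11) -> n >= 3) and (not (3*v = -10))
Answer: WP = ((3*n + (3/2)*v != -3 or 2*n > 11) -> n >= 3) and (not (3*v = -10))


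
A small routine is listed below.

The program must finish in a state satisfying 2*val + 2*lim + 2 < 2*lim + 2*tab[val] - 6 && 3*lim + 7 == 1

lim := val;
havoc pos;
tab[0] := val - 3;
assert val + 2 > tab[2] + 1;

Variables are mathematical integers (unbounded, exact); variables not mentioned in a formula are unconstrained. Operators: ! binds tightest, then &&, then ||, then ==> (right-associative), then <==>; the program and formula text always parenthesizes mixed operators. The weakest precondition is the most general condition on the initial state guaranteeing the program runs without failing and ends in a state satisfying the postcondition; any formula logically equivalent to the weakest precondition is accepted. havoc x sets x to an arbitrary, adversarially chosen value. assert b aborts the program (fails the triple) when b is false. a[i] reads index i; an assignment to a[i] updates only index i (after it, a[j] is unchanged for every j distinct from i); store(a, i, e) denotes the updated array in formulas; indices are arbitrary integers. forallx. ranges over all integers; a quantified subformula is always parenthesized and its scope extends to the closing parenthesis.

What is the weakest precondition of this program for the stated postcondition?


Working backward. After the program, the postcondition 2*val + 2*lim + 2 < 2*lim + 2*tab[val] - 6 && 3*lim + 7 == 1 must hold; in canonical form it is 2*val < 2*tab[val] - 8 && 3*lim == -6.
Before assert val + 2 > tab[2] + 1: val > tab[2] - 1 && 2*val < 2*tab[val] - 8 && 3*lim == -6
Before tab[0] := val - 3: val > tab[2] - 1 && 2*val < 2*store(tab, 0, val - 3)[val] - 8 && 3*lim == -6
Before havoc pos: val > tab[2] - 1 && 2*val < 2*store(tab, 0, val - 3)[val] - 8 && 3*lim == -6
Before lim := val: val > tab[2] - 1 && 2*val < 2*store(tab, 0, val - 3)[val] - 8 && 3*val == -6
Answer: WP = val > tab[2] - 1 && 2*val < 2*store(tab, 0, val - 3)[val] - 8 && 3*val == -6


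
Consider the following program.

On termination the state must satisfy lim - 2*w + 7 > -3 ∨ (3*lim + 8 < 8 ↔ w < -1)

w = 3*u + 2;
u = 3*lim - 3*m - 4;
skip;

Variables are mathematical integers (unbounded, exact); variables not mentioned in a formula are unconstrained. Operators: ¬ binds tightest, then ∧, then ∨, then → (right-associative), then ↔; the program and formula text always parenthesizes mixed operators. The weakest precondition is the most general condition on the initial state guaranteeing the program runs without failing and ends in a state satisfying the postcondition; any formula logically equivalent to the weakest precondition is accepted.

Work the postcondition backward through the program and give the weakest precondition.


Working backward. After the program, the postcondition lim - 2*w + 7 > -3 ∨ (3*lim + 8 < 8 ↔ w < -1) must hold; in canonical form it is lim > 2*w - 10 ∨ (3*lim < 0 ↔ w < -1).
Before skip: lim > 2*w - 10 ∨ (3*lim < 0 ↔ w < -1)
Before u := 3*lim - 3*m - 4: lim > 2*w - 10 ∨ (3*lim < 0 ↔ w < -1)
Before w := 3*u + 2: lim > 6*u - 6 ∨ (3*lim < 0 ↔ 3*u < -3)
Answer: WP = lim > 6*u - 6 ∨ (3*lim < 0 ↔ 3*u < -3)


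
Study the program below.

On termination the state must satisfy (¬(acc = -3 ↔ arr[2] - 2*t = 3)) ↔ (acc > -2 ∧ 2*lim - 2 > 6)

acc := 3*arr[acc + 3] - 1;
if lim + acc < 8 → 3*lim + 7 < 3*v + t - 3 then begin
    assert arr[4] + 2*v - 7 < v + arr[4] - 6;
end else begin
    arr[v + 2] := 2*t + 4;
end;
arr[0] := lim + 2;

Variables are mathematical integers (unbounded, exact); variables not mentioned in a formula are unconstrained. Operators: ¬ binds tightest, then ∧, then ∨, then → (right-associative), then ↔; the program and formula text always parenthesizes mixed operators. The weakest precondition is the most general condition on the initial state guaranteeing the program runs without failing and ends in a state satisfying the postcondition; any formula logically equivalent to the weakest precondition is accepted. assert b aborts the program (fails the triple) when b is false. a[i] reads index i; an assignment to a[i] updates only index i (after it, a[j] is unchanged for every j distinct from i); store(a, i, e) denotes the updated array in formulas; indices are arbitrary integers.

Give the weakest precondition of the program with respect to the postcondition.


Working backward. After the program, the postcondition (¬(acc = -3 ↔ arr[2] - 2*t = 3)) ↔ (acc > -2 ∧ 2*lim - 2 > 6) must hold; in canonical form it is (¬(acc = -3 ↔ arr[2] = 2*t + 3)) ↔ (acc > -2 ∧ 2*lim > 8).
Before arr[0] := lim + 2: (¬(acc = -3 ↔ arr[2] = 2*t + 3)) ↔ (acc > -2 ∧ 2*lim > 8)
Then branch requires v < 1 ∧ ((¬(acc = -3 ↔ arr[2] = 2*t + 3)) ↔ (acc > -2 ∧ 2*lim > 8)); else branch requires (¬(acc = -3 ↔ store(arr, v + 2, 2*t + 4)[2] = 2*t + 3)) ↔ (acc > -2 ∧ 2*lim > 8).
Before the if: ((acc + lim < 8 → 3*lim < t + 3*v - 10) → (v < 1 ∧ ((¬(acc = -3 ↔ arr[2] = 2*t + 3)) ↔ (acc > -2 ∧ 2*lim > 8)))) ∧ ((¬(acc + lim < 8 → 3*lim < t + 3*v - 10)) → ((¬(acc = -3 ↔ store(arr, v + 2, 2*t + 4)[2] = 2*t + 3)) ↔ (acc > -2 ∧ 2*lim > 8)))
Before acc := 3*arr[acc + 3] - 1: ((3*arr[acc + 3] + lim < 9 → 3*lim < t + 3*v - 10) → (v < 1 ∧ ((¬(3*arr[acc + 3] = -2 ↔ arr[2] = 2*t + 3)) ↔ (3*arr[acc + 3] > -1 ∧ 2*lim > 8)))) ∧ ((¬(3*arr[acc + 3] + lim < 9 → 3*lim < t + 3*v - 10)) → ((¬(3*arr[acc + 3] = -2 ↔ store(arr, v + 2, 2*t + 4)[2] = 2*t + 3)) ↔ (3*arr[acc + 3] > -1 ∧ 2*lim > 8)))
Answer: WP = ((3*arr[acc + 3] + lim < 9 → 3*lim < t + 3*v - 10) → (v < 1 ∧ ((¬(3*arr[acc + 3] = -2 ↔ arr[2] = 2*t + 3)) ↔ (3*arr[acc + 3] > -1 ∧ 2*lim > 8)))) ∧ ((¬(3*arr[acc + 3] + lim < 9 → 3*lim < t + 3*v - 10)) → ((¬(3*arr[acc + 3] = -2 ↔ store(arr, v + 2, 2*t + 4)[2] = 2*t + 3)) ↔ (3*arr[acc + 3] > -1 ∧ 2*lim > 8)))
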